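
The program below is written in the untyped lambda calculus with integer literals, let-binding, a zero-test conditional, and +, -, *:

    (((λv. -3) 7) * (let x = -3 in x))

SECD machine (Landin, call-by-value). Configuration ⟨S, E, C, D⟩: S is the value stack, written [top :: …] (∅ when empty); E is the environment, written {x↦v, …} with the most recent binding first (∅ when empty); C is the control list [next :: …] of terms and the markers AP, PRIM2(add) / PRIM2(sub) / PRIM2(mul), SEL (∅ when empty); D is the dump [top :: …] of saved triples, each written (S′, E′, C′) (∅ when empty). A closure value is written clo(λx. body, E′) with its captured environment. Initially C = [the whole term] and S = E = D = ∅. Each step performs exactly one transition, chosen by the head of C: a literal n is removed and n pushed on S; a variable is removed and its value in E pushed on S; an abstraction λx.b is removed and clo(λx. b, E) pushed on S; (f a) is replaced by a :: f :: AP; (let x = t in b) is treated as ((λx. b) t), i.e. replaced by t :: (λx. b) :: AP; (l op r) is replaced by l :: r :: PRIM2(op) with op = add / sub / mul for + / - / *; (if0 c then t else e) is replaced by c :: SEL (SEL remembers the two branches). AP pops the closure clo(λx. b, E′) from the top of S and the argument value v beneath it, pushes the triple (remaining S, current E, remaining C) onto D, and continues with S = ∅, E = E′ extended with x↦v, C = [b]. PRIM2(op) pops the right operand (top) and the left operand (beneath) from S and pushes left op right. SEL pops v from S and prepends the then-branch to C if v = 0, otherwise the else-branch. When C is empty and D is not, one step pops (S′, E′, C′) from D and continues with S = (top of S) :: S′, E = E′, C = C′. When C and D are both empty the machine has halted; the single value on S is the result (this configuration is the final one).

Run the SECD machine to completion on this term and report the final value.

[0] ⟨S=∅; E=∅; C=[(((λv. -3) 7) * (let x = -3 in x))]; D=∅⟩
[1] ⟨S=∅; E=∅; C=[((λv. -3) 7) :: (let x = -3 in x) :: PRIM2(mul)]; D=∅⟩
[2] ⟨S=∅; E=∅; C=[7 :: (λv. -3) :: AP :: (let x = -3 in x) :: PRIM2(mul)]; D=∅⟩
[3] ⟨S=[7]; E=∅; C=[(λv. -3) :: AP :: (let x = -3 in x) :: PRIM2(mul)]; D=∅⟩
[4] ⟨S=[clo(λv. -3, ∅) :: 7]; E=∅; C=[AP :: (let x = -3 in x) :: PRIM2(mul)]; D=∅⟩
[5] ⟨S=∅; E={v↦7}; C=[-3]; D=[(∅, ∅, [(let x = -3 in x) :: PRIM2(mul)])]⟩
[6] ⟨S=[-3]; E={v↦7}; C=∅; D=[(∅, ∅, [(let x = -3 in x) :: PRIM2(mul)])]⟩
[7] ⟨S=[-3]; E=∅; C=[(let x = -3 in x) :: PRIM2(mul)]; D=∅⟩
[8] ⟨S=[-3]; E=∅; C=[-3 :: (λx. x) :: AP :: PRIM2(mul)]; D=∅⟩
[9] ⟨S=[-3 :: -3]; E=∅; C=[(λx. x) :: AP :: PRIM2(mul)]; D=∅⟩
[10] ⟨S=[clo(λx. x, ∅) :: -3 :: -3]; E=∅; C=[AP :: PRIM2(mul)]; D=∅⟩
[11] ⟨S=∅; E={x↦-3}; C=[x]; D=[([-3], ∅, [PRIM2(mul)])]⟩
[12] ⟨S=[-3]; E={x↦-3}; C=∅; D=[([-3], ∅, [PRIM2(mul)])]⟩
[13] ⟨S=[-3 :: -3]; E=∅; C=[PRIM2(mul)]; D=∅⟩
[14] ⟨S=[9]; E=∅; C=∅; D=∅⟩
→ final value 9

Answer: 9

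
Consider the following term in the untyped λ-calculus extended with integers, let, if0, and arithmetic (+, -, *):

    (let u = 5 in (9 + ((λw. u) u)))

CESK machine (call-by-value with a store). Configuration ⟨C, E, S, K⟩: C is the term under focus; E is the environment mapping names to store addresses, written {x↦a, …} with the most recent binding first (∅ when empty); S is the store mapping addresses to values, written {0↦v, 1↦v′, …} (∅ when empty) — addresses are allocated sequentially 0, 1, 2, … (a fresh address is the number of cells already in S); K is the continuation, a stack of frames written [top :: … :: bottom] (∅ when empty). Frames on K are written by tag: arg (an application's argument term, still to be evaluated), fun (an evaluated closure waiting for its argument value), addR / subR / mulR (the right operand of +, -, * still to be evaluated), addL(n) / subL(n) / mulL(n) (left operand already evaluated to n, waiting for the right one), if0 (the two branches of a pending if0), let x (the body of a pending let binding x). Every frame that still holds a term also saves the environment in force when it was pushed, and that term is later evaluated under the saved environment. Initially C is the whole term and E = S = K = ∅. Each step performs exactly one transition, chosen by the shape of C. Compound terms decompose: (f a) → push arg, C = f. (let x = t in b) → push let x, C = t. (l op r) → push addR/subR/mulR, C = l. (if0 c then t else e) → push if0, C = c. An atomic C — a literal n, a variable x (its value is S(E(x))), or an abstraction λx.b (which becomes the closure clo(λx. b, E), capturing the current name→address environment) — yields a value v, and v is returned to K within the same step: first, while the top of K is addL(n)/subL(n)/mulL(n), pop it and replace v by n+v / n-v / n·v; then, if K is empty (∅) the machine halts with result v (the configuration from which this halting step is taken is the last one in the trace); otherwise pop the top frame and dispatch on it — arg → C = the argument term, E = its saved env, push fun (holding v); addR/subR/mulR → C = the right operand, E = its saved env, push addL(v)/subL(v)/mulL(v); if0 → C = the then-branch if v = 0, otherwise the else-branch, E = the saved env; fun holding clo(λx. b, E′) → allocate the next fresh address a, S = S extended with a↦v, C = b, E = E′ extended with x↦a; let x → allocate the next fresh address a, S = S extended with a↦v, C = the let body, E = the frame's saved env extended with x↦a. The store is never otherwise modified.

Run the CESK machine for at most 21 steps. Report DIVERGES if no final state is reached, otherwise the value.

0. ⟨C=(let u = 5 in (9 + ((λw. u) u))); E=∅; S=∅; K=∅⟩
1. ⟨C=5; E=∅; S=∅; K=[let u]⟩
2. ⟨C=(9 + ((λw. u) u)); E={u↦0}; S={0↦5}; K=∅⟩
3. ⟨C=9; E={u↦0}; S={0↦5}; K=[addR]⟩
4. ⟨C=((λw. u) u); E={u↦0}; S={0↦5}; K=[addL(9)]⟩
5. ⟨C=(λw. u); E={u↦0}; S={0↦5}; K=[arg :: addL(9)]⟩
6. ⟨C=u; E={u↦0}; S={0↦5}; K=[fun :: addL(9)]⟩
7. ⟨C=u; E={w↦1, u↦0}; S={0↦5, 1↦5}; K=[addL(9)]⟩
→ final value 14

Answer: 14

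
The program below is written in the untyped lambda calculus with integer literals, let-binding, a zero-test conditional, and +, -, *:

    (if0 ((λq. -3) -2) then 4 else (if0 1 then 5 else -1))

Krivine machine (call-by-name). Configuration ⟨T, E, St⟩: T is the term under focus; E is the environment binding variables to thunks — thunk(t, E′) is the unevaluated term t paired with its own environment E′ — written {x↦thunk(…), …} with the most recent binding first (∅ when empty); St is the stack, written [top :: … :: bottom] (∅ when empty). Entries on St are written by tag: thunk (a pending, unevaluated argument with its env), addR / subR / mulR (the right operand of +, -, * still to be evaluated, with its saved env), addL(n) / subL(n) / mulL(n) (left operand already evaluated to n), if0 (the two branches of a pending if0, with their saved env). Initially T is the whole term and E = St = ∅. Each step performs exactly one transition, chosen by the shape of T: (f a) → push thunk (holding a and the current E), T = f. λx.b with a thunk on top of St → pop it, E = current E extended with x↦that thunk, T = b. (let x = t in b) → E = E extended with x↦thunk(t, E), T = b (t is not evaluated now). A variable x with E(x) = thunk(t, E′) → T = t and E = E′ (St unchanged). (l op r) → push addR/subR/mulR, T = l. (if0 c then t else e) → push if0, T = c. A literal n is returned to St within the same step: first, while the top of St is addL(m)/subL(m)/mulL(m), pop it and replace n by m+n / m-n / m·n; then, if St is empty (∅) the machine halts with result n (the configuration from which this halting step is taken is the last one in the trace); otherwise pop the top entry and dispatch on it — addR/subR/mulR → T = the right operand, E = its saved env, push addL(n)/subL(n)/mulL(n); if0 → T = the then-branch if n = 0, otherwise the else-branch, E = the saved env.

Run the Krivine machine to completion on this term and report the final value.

[0] <T=(if0 ((λq. -3) -2) then 4 else (if0 1 then 5 else -1)), E=∅, St=∅>
[1] <T=((λq. -3) -2), E=∅, St=[if0]>
[2] <T=(λq. -3), E=∅, St=[thunk :: if0]>
[3] <T=-3, E={q↦thunk(-2, ∅)}, St=[if0]>
[4] <T=(if0 1 then 5 else -1), E=∅, St=∅>
[5] <T=1, E=∅, St=[if0]>
[6] <T=-1, E=∅, St=∅>
→ final value -1

Answer: -1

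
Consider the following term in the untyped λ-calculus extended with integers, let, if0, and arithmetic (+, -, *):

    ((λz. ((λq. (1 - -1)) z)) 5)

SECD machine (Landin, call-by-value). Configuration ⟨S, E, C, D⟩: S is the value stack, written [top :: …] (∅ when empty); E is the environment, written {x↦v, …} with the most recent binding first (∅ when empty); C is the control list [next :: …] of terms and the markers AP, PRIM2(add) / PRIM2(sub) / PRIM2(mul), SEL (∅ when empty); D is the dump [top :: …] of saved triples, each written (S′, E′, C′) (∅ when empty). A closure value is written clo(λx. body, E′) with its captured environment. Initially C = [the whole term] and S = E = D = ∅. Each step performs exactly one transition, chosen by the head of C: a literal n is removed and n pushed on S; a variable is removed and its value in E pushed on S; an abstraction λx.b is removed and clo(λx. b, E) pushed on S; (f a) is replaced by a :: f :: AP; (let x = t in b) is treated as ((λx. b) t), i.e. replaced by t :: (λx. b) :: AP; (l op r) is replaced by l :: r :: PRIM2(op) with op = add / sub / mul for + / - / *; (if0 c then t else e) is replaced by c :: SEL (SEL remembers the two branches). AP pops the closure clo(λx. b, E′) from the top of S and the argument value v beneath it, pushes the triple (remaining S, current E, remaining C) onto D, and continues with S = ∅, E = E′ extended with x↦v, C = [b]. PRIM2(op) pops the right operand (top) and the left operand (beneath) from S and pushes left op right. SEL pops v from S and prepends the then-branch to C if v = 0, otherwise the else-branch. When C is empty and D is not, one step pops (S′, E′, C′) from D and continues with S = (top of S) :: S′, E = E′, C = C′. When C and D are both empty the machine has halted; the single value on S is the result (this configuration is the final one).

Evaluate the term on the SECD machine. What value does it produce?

Answer: 2

Derivation:
0. ⟨S=∅; E=∅; C=[((λz. ((λq. (1 - -1)) z)) 5)]; D=∅⟩
1. ⟨S=∅; E=∅; C=[5 :: (λz. ((λq. (1 - -1)) z)) :: AP]; D=∅⟩
2. ⟨S=[5]; E=∅; C=[(λz. ((λq. (1 - -1)) z)) :: AP]; D=∅⟩
3. ⟨S=[clo(λz. ((λq. (1 - -1)) z), ∅) :: 5]; E=∅; C=[AP]; D=∅⟩
4. ⟨S=∅; E={z↦5}; C=[((λq. (1 - -1)) z)]; D=[(∅, ∅, ∅)]⟩
5. ⟨S=∅; E={z↦5}; C=[z :: (λq. (1 - -1)) :: AP]; D=[(∅, ∅, ∅)]⟩
6. ⟨S=[5]; E={z↦5}; C=[(λq. (1 - -1)) :: AP]; D=[(∅, ∅, ∅)]⟩
7. ⟨S=[clo(λq. (1 - -1), {z↦5}) :: 5]; E={z↦5}; C=[AP]; D=[(∅, ∅, ∅)]⟩
8. ⟨S=∅; E={q↦5, z↦5}; C=[(1 - -1)]; D=[(∅, {z↦5}, ∅) :: (∅, ∅, ∅)]⟩
9. ⟨S=∅; E={q↦5, z↦5}; C=[1 :: -1 :: PRIM2(sub)]; D=[(∅, {z↦5}, ∅) :: (∅, ∅, ∅)]⟩
10. ⟨S=[1]; E={q↦5, z↦5}; C=[-1 :: PRIM2(sub)]; D=[(∅, {z↦5}, ∅) :: (∅, ∅, ∅)]⟩
11. ⟨S=[-1 :: 1]; E={q↦5, z↦5}; C=[PRIM2(sub)]; D=[(∅, {z↦5}, ∅) :: (∅, ∅, ∅)]⟩
12. ⟨S=[2]; E={q↦5, z↦5}; C=∅; D=[(∅, {z↦5}, ∅) :: (∅, ∅, ∅)]⟩
13. ⟨S=[2]; E={z↦5}; C=∅; D=[(∅, ∅, ∅)]⟩
14. ⟨S=[2]; E=∅; C=∅; D=∅⟩
→ final value 2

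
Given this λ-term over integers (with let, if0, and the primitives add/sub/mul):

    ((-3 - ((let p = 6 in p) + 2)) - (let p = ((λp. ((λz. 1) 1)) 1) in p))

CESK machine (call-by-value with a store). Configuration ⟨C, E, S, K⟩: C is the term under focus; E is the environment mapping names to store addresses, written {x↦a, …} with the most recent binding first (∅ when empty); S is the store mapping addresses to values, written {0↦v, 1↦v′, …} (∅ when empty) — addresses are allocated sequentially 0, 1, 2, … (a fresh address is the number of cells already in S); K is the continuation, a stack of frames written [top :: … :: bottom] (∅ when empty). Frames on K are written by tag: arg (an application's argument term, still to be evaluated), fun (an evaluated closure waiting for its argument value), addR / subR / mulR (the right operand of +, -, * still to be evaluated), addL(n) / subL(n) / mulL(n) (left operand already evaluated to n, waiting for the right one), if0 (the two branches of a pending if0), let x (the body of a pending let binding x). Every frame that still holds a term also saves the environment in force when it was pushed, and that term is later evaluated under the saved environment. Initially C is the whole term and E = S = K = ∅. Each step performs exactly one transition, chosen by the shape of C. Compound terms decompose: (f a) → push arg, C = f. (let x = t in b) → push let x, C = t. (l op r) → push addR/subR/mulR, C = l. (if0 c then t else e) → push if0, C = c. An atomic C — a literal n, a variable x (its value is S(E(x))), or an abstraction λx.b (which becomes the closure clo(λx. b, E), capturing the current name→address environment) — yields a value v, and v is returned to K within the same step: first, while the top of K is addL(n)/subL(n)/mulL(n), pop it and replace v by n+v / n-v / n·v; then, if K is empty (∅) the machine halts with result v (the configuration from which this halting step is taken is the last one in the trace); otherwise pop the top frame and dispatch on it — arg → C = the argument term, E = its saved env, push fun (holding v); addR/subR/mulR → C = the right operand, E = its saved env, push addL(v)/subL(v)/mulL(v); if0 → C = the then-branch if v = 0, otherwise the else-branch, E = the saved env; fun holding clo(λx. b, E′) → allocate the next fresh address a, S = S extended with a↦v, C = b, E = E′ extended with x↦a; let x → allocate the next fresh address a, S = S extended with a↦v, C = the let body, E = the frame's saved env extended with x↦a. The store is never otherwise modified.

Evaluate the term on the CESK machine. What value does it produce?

Answer: -12

Machine steps:
0. [C=((-3 - ((let p = 6 in p) + 2)) - (let p = ((λp. ((λz. 1) 1)) 1) in p)) | E=∅ | S=∅ | K=∅]
1. [C=(-3 - ((let p = 6 in p) + 2)) | E=∅ | S=∅ | K=[subR]]
2. [C=-3 | E=∅ | S=∅ | K=[subR :: subR]]
3. [C=((let p = 6 in p) + 2) | E=∅ | S=∅ | K=[subL(-3) :: subR]]
4. [C=(let p = 6 in p) | E=∅ | S=∅ | K=[addR :: subL(-3) :: subR]]
5. [C=6 | E=∅ | S=∅ | K=[let p :: addR :: subL(-3) :: subR]]
6. [C=p | E={p↦0} | S={0↦6} | K=[addR :: subL(-3) :: subR]]
7. [C=2 | E=∅ | S={0↦6} | K=[addL(6) :: subL(-3) :: subR]]
8. [C=(let p = ((λp. ((λz. 1) 1)) 1) in p) | E=∅ | S={0↦6} | K=[subL(-11)]]
9. [C=((λp. ((λz. 1) 1)) 1) | E=∅ | S={0↦6} | K=[let p :: subL(-11)]]
10. [C=(λp. ((λz. 1) 1)) | E=∅ | S={0↦6} | K=[arg :: let p :: subL(-11)]]
11. [C=1 | E=∅ | S={0↦6} | K=[fun :: let p :: subL(-11)]]
12. [C=((λz. 1) 1) | E={p↦1} | S={0↦6, 1↦1} | K=[let p :: subL(-11)]]
13. [C=(λz. 1) | E={p↦1} | S={0↦6, 1↦1} | K=[arg :: let p :: subL(-11)]]
14. [C=1 | E={p↦1} | S={0↦6, 1↦1} | K=[fun :: let p :: subL(-11)]]
15. [C=1 | E={z↦2, p↦1} | S={0↦6, 1↦1, 2↦1} | K=[let p :: subL(-11)]]
16. [C=p | E={p↦3} | S={0↦6, 1↦1, 2↦1, 3↦1} | K=[subL(-11)]]
→ final value -12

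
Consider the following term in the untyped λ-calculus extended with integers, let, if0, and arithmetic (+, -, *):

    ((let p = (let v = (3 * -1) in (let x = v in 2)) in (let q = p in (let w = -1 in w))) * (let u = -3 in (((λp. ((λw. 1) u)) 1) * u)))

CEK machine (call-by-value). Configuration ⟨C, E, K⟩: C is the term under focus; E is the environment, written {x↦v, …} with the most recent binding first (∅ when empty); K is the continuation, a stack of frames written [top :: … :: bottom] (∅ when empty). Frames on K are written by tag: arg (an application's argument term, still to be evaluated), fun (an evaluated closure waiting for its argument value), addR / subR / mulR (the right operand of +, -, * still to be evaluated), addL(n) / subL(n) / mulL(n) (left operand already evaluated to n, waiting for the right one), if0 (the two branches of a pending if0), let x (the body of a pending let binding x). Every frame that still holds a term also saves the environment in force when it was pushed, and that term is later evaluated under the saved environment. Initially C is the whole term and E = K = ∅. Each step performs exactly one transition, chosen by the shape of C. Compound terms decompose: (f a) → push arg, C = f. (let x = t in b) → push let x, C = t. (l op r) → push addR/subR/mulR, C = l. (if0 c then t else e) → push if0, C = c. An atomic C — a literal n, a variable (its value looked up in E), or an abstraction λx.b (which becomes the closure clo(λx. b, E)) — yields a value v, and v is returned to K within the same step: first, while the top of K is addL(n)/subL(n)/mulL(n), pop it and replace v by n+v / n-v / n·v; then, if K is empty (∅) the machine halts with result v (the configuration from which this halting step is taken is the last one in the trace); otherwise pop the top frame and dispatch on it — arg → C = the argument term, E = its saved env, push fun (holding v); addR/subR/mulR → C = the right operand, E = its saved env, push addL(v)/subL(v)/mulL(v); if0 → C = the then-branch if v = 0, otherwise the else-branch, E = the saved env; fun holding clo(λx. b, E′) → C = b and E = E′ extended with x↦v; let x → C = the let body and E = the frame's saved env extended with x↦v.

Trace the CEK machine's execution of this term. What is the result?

0. ⟨C=((let p = (let v = (3 * -1) in (let x = v in 2)) in (let q = p in (let w = -1 in w))) * (let u = -3 in (((λp. ((λw. 1) u)) 1) * u))); E=∅; K=∅⟩
1. ⟨C=(let p = (let v = (3 * -1) in (let x = v in 2)) in (let q = p in (let w = -1 in w))); E=∅; K=[mulR]⟩
2. ⟨C=(let v = (3 * -1) in (let x = v in 2)); E=∅; K=[let p :: mulR]⟩
3. ⟨C=(3 * -1); E=∅; K=[let v :: let p :: mulR]⟩
4. ⟨C=3; E=∅; K=[mulR :: let v :: let p :: mulR]⟩
5. ⟨C=-1; E=∅; K=[mulL(3) :: let v :: let p :: mulR]⟩
6. ⟨C=(let x = v in 2); E={v↦-3}; K=[let p :: mulR]⟩
7. ⟨C=v; E={v↦-3}; K=[let x :: let p :: mulR]⟩
8. ⟨C=2; E={x↦-3, v↦-3}; K=[let p :: mulR]⟩
9. ⟨C=(let q = p in (let w = -1 in w)); E={p↦2}; K=[mulR]⟩
10. ⟨C=p; E={p↦2}; K=[let q :: mulR]⟩
11. ⟨C=(let w = -1 in w); E={q↦2, p↦2}; K=[mulR]⟩
12. ⟨C=-1; E={q↦2, p↦2}; K=[let w :: mulR]⟩
13. ⟨C=w; E={w↦-1, q↦2, p↦2}; K=[mulR]⟩
14. ⟨C=(let u = -3 in (((λp. ((λw. 1) u)) 1) * u)); E=∅; K=[mulL(-1)]⟩
15. ⟨C=-3; E=∅; K=[let u :: mulL(-1)]⟩
16. ⟨C=(((λp. ((λw. 1) u)) 1) * u); E={u↦-3}; K=[mulL(-1)]⟩
17. ⟨C=((λp. ((λw. 1) u)) 1); E={u↦-3}; K=[mulR :: mulL(-1)]⟩
18. ⟨C=(λp. ((λw. 1) u)); E={u↦-3}; K=[arg :: mulR :: mulL(-1)]⟩
19. ⟨C=1; E={u↦-3}; K=[fun :: mulR :: mulL(-1)]⟩
20. ⟨C=((λw. 1) u); E={p↦1, u↦-3}; K=[mulR :: mulL(-1)]⟩
21. ⟨C=(λw. 1); E={p↦1, u↦-3}; K=[arg :: mulR :: mulL(-1)]⟩
22. ⟨C=u; E={p↦1, u↦-3}; K=[fun :: mulR :: mulL(-1)]⟩
23. ⟨C=1; E={w↦-3, p↦1, u↦-3}; K=[mulR :: mulL(-1)]⟩
24. ⟨C=u; E={u↦-3}; K=[mulL(1) :: mulL(-1)]⟩
→ final value 3

Answer: 3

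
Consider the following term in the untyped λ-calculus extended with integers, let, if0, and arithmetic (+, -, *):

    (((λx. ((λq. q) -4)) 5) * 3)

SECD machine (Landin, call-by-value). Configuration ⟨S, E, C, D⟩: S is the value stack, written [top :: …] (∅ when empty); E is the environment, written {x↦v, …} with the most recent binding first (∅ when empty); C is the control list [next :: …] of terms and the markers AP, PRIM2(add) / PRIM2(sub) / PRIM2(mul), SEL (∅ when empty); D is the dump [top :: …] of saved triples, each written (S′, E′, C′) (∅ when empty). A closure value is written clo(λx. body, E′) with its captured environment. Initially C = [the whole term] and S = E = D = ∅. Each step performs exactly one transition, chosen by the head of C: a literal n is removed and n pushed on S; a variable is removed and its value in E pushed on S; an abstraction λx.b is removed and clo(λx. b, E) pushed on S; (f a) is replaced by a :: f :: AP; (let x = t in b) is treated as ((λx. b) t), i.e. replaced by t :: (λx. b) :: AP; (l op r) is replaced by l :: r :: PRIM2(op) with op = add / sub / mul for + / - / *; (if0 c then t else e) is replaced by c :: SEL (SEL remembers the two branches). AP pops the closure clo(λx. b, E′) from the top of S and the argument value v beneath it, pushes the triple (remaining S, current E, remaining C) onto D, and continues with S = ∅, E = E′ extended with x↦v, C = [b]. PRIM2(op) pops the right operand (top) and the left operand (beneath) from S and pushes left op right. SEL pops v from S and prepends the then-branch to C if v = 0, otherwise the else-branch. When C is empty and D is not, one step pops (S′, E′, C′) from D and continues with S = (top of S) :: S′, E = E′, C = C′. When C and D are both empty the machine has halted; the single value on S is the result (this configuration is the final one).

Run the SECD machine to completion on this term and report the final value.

step 0: ⟨S=∅; E=∅; C=[(((λx. ((λq. q) -4)) 5) * 3)]; D=∅⟩
step 1: ⟨S=∅; E=∅; C=[((λx. ((λq. q) -4)) 5) :: 3 :: PRIM2(mul)]; D=∅⟩
step 2: ⟨S=∅; E=∅; C=[5 :: (λx. ((λq. q) -4)) :: AP :: 3 :: PRIM2(mul)]; D=∅⟩
step 3: ⟨S=[5]; E=∅; C=[(λx. ((λq. q) -4)) :: AP :: 3 :: PRIM2(mul)]; D=∅⟩
step 4: ⟨S=[clo(λx. ((λq. q) -4), ∅) :: 5]; E=∅; C=[AP :: 3 :: PRIM2(mul)]; D=∅⟩
step 5: ⟨S=∅; E={x↦5}; C=[((λq. q) -4)]; D=[(∅, ∅, [3 :: PRIM2(mul)])]⟩
step 6: ⟨S=∅; E={x↦5}; C=[-4 :: (λq. q) :: AP]; D=[(∅, ∅, [3 :: PRIM2(mul)])]⟩
step 7: ⟨S=[-4]; E={x↦5}; C=[(λq. q) :: AP]; D=[(∅, ∅, [3 :: PRIM2(mul)])]⟩
step 8: ⟨S=[clo(λq. q, {x↦5}) :: -4]; E={x↦5}; C=[AP]; D=[(∅, ∅, [3 :: PRIM2(mul)])]⟩
step 9: ⟨S=∅; E={q↦-4, x↦5}; C=[q]; D=[(∅, {x↦5}, ∅) :: (∅, ∅, [3 :: PRIM2(mul)])]⟩
step 10: ⟨S=[-4]; E={q↦-4, x↦5}; C=∅; D=[(∅, {x↦5}, ∅) :: (∅, ∅, [3 :: PRIM2(mul)])]⟩
step 11: ⟨S=[-4]; E={x↦5}; C=∅; D=[(∅, ∅, [3 :: PRIM2(mul)])]⟩
step 12: ⟨S=[-4]; E=∅; C=[3 :: PRIM2(mul)]; D=∅⟩
step 13: ⟨S=[3 :: -4]; E=∅; C=[PRIM2(mul)]; D=∅⟩
step 14: ⟨S=[-12]; E=∅; C=∅; D=∅⟩
→ final value -12

Answer: -12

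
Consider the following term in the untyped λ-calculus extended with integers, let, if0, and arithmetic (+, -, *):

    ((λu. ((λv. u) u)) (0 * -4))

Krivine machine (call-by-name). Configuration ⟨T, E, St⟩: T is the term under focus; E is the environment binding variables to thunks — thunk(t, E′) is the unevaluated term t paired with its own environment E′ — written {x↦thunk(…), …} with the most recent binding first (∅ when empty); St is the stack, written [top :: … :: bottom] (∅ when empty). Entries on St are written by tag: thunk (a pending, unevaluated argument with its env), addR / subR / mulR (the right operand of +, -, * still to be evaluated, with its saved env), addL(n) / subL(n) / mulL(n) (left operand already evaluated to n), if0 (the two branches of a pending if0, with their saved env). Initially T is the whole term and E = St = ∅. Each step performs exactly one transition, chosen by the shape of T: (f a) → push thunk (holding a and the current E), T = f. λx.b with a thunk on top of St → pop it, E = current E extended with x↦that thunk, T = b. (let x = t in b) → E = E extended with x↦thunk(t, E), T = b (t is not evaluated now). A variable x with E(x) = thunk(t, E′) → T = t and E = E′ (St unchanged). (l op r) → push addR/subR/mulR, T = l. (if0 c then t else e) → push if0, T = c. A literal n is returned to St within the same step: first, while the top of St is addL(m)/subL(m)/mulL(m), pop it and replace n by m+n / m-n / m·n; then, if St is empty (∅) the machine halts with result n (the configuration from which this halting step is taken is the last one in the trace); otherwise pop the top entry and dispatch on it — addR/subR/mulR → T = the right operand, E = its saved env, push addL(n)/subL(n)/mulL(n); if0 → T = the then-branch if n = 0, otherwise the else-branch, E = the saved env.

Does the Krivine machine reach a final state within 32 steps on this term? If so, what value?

t=0: <T=((λu. ((λv. u) u)) (0 * -4)), E=∅, St=∅>
t=1: <T=(λu. ((λv. u) u)), E=∅, St=[thunk]>
t=2: <T=((λv. u) u), E={u↦thunk((0 * -4), ∅)}, St=∅>
t=3: <T=(λv. u), E={u↦thunk((0 * -4), ∅)}, St=[thunk]>
t=4: <T=u, E={v↦thunk(u, {u↦thunk((0 * -4), ∅)}), u↦thunk((0 * -4), ∅)}, St=∅>
t=5: <T=(0 * -4), E=∅, St=∅>
t=6: <T=0, E=∅, St=[mulR]>
t=7: <T=-4, E=∅, St=[mulL(0)]>
→ final value 0

Answer: 0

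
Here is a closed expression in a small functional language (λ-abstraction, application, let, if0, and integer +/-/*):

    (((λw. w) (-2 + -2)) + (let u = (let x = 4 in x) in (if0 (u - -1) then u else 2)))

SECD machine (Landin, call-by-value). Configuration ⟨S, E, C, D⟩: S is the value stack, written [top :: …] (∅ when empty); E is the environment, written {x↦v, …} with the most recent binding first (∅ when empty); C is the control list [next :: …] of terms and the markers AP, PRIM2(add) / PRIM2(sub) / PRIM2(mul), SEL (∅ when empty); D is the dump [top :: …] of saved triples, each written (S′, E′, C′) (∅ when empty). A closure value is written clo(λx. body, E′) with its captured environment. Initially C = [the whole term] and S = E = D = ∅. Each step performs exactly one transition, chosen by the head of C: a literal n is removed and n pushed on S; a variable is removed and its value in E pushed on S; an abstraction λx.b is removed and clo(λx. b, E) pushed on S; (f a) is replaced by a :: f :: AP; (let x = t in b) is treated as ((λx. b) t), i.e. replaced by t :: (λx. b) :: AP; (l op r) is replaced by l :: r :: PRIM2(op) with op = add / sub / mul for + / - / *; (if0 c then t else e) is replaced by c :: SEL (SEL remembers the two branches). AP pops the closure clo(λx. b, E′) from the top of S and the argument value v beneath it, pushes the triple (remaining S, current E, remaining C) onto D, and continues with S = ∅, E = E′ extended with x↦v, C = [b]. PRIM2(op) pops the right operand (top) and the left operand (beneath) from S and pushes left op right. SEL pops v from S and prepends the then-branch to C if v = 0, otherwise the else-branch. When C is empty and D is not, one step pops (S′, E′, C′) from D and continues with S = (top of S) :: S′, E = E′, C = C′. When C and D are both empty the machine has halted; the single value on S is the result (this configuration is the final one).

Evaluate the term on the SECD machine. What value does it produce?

0. [S=∅ | E=∅ | C=[(((λw. w) (-2 + -2)) + (let u = (let x = 4 in x) in (if0 (u - -1) then u else 2)))] | D=∅]
1. [S=∅ | E=∅ | C=[((λw. w) (-2 + -2)) :: (let u = (let x = 4 in x) in (if0 (u - -1) then u else 2)) :: PRIM2(add)] | D=∅]
2. [S=∅ | E=∅ | C=[(-2 + -2) :: (λw. w) :: AP :: (let u = (let x = 4 in x) in (if0 (u - -1) then u else 2)) :: PRIM2(add)] | D=∅]
3. [S=∅ | E=∅ | C=[-2 :: -2 :: PRIM2(add) :: (λw. w) :: AP :: (let u = (let x = 4 in x) in (if0 (u - -1) then u else 2)) :: PRIM2(add)] | D=∅]
4. [S=[-2] | E=∅ | C=[-2 :: PRIM2(add) :: (λw. w) :: AP :: (let u = (let x = 4 in x) in (if0 (u - -1) then u else 2)) :: PRIM2(add)] | D=∅]
5. [S=[-2 :: -2] | E=∅ | C=[PRIM2(add) :: (λw. w) :: AP :: (let u = (let x = 4 in x) in (if0 (u - -1) then u else 2)) :: PRIM2(add)] | D=∅]
6. [S=[-4] | E=∅ | C=[(λw. w) :: AP :: (let u = (let x = 4 in x) in (if0 (u - -1) then u else 2)) :: PRIM2(add)] | D=∅]
7. [S=[clo(λw. w, ∅) :: -4] | E=∅ | C=[AP :: (let u = (let x = 4 in x) in (if0 (u - -1) then u else 2)) :: PRIM2(add)] | D=∅]
8. [S=∅ | E={w↦-4} | C=[w] | D=[(∅, ∅, [(let u = (let x = 4 in x) in (if0 (u - -1) then u else 2)) :: PRIM2(add)])]]
9. [S=[-4] | E={w↦-4} | C=∅ | D=[(∅, ∅, [(let u = (let x = 4 in x) in (if0 (u - -1) then u else 2)) :: PRIM2(add)])]]
10. [S=[-4] | E=∅ | C=[(let u = (let x = 4 in x) in (if0 (u - -1) then u else 2)) :: PRIM2(add)] | D=∅]
11. [S=[-4] | E=∅ | C=[(let x = 4 in x) :: (λu. (if0 (u - -1) then u else 2)) :: AP :: PRIM2(add)] | D=∅]
12. [S=[-4] | E=∅ | C=[4 :: (λx. x) :: AP :: (λu. (if0 (u - -1) then u else 2)) :: AP :: PRIM2(add)] | D=∅]
13. [S=[4 :: -4] | E=∅ | C=[(λx. x) :: AP :: (λu. (if0 (u - -1) then u else 2)) :: AP :: PRIM2(add)] | D=∅]
14. [S=[clo(λx. x, ∅) :: 4 :: -4] | E=∅ | C=[AP :: (λu. (if0 (u - -1) then u else 2)) :: AP :: PRIM2(add)] | D=∅]
15. [S=∅ | E={x↦4} | C=[x] | D=[([-4], ∅, [(λu. (if0 (u - -1) then u else 2)) :: AP :: PRIM2(add)])]]
16. [S=[4] | E={x↦4} | C=∅ | D=[([-4], ∅, [(λu. (if0 (u - -1) then u else 2)) :: AP :: PRIM2(add)])]]
17. [S=[4 :: -4] | E=∅ | C=[(λu. (if0 (u - -1) then u else 2)) :: AP :: PRIM2(add)] | D=∅]
18. [S=[clo(λu. (if0 (u - -1) then u else 2), ∅) :: 4 :: -4] | E=∅ | C=[AP :: PRIM2(add)] | D=∅]
19. [S=∅ | E={u↦4} | C=[(if0 (u - -1) then u else 2)] | D=[([-4], ∅, [PRIM2(add)])]]
20. [S=∅ | E={u↦4} | C=[(u - -1) :: SEL] | D=[([-4], ∅, [PRIM2(add)])]]
21. [S=∅ | E={u↦4} | C=[u :: -1 :: PRIM2(sub) :: SEL] | D=[([-4], ∅, [PRIM2(add)])]]
22. [S=[4] | E={u↦4} | C=[-1 :: PRIM2(sub) :: SEL] | D=[([-4], ∅, [PRIM2(add)])]]
23. [S=[-1 :: 4] | E={u↦4} | C=[PRIM2(sub) :: SEL] | D=[([-4], ∅, [PRIM2(add)])]]
24. [S=[5] | E={u↦4} | C=[SEL] | D=[([-4], ∅, [PRIM2(add)])]]
25. [S=∅ | E={u↦4} | C=[2] | D=[([-4], ∅, [PRIM2(add)])]]
26. [S=[2] | E={u↦4} | C=∅ | D=[([-4], ∅, [PRIM2(add)])]]
27. [S=[2 :: -4] | E=∅ | C=[PRIM2(add)] | D=∅]
28. [S=[-2] | E=∅ | C=∅ | D=∅]
→ final value -2

Answer: -2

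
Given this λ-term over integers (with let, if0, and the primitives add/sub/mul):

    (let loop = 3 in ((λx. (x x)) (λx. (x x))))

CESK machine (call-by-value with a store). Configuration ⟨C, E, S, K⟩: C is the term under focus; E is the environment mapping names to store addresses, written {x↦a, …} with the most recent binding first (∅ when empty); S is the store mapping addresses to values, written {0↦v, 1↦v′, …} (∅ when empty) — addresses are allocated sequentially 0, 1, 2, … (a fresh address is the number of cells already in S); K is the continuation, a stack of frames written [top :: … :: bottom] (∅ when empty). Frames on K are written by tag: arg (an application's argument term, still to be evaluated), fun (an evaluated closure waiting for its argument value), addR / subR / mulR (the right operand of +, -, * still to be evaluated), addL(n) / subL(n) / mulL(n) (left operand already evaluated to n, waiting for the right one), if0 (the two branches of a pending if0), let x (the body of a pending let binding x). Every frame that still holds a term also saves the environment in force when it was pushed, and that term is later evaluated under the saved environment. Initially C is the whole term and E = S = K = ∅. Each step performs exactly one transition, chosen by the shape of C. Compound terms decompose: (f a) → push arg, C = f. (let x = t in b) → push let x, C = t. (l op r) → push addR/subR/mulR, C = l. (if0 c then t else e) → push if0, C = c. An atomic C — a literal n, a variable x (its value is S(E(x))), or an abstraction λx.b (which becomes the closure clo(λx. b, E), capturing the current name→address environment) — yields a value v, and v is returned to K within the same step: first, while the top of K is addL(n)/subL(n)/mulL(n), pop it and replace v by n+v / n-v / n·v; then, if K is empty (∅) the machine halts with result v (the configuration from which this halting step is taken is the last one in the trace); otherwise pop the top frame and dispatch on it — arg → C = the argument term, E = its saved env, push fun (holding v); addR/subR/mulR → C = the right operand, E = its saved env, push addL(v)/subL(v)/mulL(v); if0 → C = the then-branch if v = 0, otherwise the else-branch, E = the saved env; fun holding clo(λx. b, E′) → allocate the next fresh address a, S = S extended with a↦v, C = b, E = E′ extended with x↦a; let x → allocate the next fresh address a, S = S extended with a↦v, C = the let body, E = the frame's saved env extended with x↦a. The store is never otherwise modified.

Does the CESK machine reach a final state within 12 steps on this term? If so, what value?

step 0: [C=(let loop = 3 in ((λx. (x x)) (λx. (x x)))) | E=∅ | S=∅ | K=∅]
step 1: [C=3 | E=∅ | S=∅ | K=[let loop]]
step 2: [C=((λx. (x x)) (λx. (x x))) | E={loop↦0} | S={0↦3} | K=∅]
step 3: [C=(λx. (x x)) | E={loop↦0} | S={0↦3} | K=[arg]]
step 4: [C=(λx. (x x)) | E={loop↦0} | S={0↦3} | K=[fun]]
step 5: [C=(x x) | E={x↦1, loop↦0} | S={0↦3, 1↦clo(λx. (x x), {loop↦0})} | K=∅]
step 6: [C=x | E={x↦1, loop↦0} | S={0↦3, 1↦clo(λx. (x x), {loop↦0})} | K=[arg]]
step 7: [C=x | E={x↦1, loop↦0} | S={0↦3, 1↦clo(λx. (x x), {loop↦0})} | K=[fun]]
step 8: [C=(x x) | E={x↦2, loop↦0} | S={0↦3, 1↦clo(λx. (x x), {loop↦0}), 2↦clo(λx. (x x), {loop↦0})} | K=∅]
step 9: [C=x | E={x↦2, loop↦0} | S={0↦3, 1↦clo(λx. (x x), {loop↦0}), 2↦clo(λx. (x x), {loop↦0})} | K=[arg]]
step 10: [C=x | E={x↦2, loop↦0} | S={0↦3, 1↦clo(λx. (x x), {loop↦0}), 2↦clo(λx. (x x), {loop↦0})} | K=[fun]]
step 11: [C=(x x) | E={x↦3, loop↦0} | S={0↦3, 1↦clo(λx. (x x), {loop↦0}), 2↦clo(λx. (x x), {loop↦0}), 3↦clo(λx. (x x), {loop↦0})} | K=∅]
step 12: [C=x | E={x↦3, loop↦0} | S={0↦3, 1↦clo(λx. (x x), {loop↦0}), 2↦clo(λx. (x x), {loop↦0}), 3↦clo(λx. (x x), {loop↦0})} | K=[arg]]
→ 12 transitions taken and the configuration is still not final: no result within 12 steps

Answer: DIVERGES (no final state within 12 steps)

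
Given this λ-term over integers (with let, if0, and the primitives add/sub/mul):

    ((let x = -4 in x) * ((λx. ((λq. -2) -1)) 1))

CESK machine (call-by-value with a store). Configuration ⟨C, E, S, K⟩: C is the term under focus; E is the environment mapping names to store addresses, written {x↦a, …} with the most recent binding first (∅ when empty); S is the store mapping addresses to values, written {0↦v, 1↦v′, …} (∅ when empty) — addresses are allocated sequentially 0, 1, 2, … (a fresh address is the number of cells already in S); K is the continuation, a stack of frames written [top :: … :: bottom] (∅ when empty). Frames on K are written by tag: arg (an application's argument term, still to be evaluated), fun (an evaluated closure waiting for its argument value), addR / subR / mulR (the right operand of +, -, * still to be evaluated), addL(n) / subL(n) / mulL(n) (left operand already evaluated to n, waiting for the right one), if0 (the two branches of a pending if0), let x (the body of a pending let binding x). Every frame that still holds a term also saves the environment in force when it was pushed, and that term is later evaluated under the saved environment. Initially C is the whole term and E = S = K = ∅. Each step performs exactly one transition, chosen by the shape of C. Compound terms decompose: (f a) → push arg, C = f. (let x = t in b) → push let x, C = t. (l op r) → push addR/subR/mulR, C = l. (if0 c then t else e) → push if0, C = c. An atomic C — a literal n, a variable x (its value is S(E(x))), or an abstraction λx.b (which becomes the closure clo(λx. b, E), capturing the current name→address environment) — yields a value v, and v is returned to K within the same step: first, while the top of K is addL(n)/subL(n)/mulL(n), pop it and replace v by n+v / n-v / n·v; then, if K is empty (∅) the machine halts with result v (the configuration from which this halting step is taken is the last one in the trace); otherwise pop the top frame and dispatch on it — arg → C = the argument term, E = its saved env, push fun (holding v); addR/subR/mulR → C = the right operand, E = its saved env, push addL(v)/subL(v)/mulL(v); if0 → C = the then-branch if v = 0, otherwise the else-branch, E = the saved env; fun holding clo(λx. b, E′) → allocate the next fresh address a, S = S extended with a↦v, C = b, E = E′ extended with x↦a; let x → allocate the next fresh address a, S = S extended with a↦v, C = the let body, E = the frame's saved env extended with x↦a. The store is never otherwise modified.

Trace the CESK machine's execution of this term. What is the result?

Answer: 8

Derivation:
t=0: [C=((let x = -4 in x) * ((λx. ((λq. -2) -1)) 1)) | E=∅ | S=∅ | K=∅]
t=1: [C=(let x = -4 in x) | E=∅ | S=∅ | K=[mulR]]
t=2: [C=-4 | E=∅ | S=∅ | K=[let x :: mulR]]
t=3: [C=x | E={x↦0} | S={0↦-4} | K=[mulR]]
t=4: [C=((λx. ((λq. -2) -1)) 1) | E=∅ | S={0↦-4} | K=[mulL(-4)]]
t=5: [C=(λx. ((λq. -2) -1)) | E=∅ | S={0↦-4} | K=[arg :: mulL(-4)]]
t=6: [C=1 | E=∅ | S={0↦-4} | K=[fun :: mulL(-4)]]
t=7: [C=((λq. -2) -1) | E={x↦1} | S={0↦-4, 1↦1} | K=[mulL(-4)]]
t=8: [C=(λq. -2) | E={x↦1} | S={0↦-4, 1↦1} | K=[arg :: mulL(-4)]]
t=9: [C=-1 | E={x↦1} | S={0↦-4, 1↦1} | K=[fun :: mulL(-4)]]
t=10: [C=-2 | E={q↦2, x↦1} | S={0↦-4, 1↦1, 2↦-1} | K=[mulL(-4)]]
→ final value 8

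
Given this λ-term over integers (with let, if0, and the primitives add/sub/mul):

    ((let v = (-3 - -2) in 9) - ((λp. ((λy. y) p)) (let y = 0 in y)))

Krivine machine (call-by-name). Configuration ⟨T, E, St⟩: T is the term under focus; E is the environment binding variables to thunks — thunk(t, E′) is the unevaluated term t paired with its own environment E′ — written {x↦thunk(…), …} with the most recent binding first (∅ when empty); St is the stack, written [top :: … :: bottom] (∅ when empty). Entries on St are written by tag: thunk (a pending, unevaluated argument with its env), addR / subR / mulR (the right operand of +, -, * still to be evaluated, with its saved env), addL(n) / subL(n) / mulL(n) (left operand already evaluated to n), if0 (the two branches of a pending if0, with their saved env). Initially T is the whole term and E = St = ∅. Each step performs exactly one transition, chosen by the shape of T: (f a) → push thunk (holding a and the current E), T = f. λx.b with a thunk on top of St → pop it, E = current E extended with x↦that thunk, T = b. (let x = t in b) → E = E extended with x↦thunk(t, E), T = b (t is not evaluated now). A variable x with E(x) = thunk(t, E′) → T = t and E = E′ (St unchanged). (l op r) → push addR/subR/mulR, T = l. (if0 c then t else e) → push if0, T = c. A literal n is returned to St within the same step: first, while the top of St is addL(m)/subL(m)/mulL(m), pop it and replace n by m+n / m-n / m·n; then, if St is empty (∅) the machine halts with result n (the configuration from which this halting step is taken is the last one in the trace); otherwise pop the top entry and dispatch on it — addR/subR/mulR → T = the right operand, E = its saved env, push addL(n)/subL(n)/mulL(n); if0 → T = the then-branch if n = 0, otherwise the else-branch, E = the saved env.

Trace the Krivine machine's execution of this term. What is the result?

Answer: 9

Execution trace:
step 0: [T=((let v = (-3 - -2) in 9) - ((λp. ((λy. y) p)) (let y = 0 in y))) | E=∅ | St=∅]
step 1: [T=(let v = (-3 - -2) in 9) | E=∅ | St=[subR]]
step 2: [T=9 | E={v↦thunk((-3 - -2), ∅)} | St=[subR]]
step 3: [T=((λp. ((λy. y) p)) (let y = 0 in y)) | E=∅ | St=[subL(9)]]
step 4: [T=(λp. ((λy. y) p)) | E=∅ | St=[thunk :: subL(9)]]
step 5: [T=((λy. y) p) | E={p↦thunk((let y = 0 in y), ∅)} | St=[subL(9)]]
step 6: [T=(λy. y) | E={p↦thunk((let y = 0 in y), ∅)} | St=[thunk :: subL(9)]]
step 7: [T=y | E={y↦thunk(p, {p↦thunk((let y = 0 in y), ∅)}), p↦thunk((let y = 0 in y), ∅)} | St=[subL(9)]]
step 8: [T=p | E={p↦thunk((let y = 0 in y), ∅)} | St=[subL(9)]]
step 9: [T=(let y = 0 in y) | E=∅ | St=[subL(9)]]
step 10: [T=y | E={y↦thunk(0, ∅)} | St=[subL(9)]]
step 11: [T=0 | E=∅ | St=[subL(9)]]
→ final value 9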